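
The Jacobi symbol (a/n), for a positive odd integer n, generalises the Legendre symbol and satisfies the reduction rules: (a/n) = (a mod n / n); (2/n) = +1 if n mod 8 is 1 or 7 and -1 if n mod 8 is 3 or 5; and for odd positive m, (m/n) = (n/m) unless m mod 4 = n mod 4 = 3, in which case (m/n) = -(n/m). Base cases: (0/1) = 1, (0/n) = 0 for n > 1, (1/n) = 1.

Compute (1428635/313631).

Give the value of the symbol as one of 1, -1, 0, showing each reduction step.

(1428635/313631): 1428635 mod 313631 = 174111, so (1428635/313631) = (174111/313631)
flip (174111/313631) -> (313631/174111): both odd, 174111 mod 4 = 3, 313631 mod 4 = 3, so the flip contributes -1; sign now -1
(313631/174111): 313631 mod 174111 = 139520, so (313631/174111) = (139520/174111)
factor out 2^8: 139520 = 2^8·545; with 174111 mod 8 = 7, (2/174111) = +1; sign now -1; continue with (545/174111)
flip (545/174111) -> (174111/545): both odd, 545 mod 4 = 1, 174111 mod 4 = 3, so the flip contributes +1; sign now -1
(174111/545): 174111 mod 545 = 256, so (174111/545) = (256/545)
factor out 2^8: 256 = 2^8·1; with 545 mod 8 = 1, (2/545) = +1; sign now -1; continue with (1/545)
reached (1/545) = 1, so the symbol is -1

-1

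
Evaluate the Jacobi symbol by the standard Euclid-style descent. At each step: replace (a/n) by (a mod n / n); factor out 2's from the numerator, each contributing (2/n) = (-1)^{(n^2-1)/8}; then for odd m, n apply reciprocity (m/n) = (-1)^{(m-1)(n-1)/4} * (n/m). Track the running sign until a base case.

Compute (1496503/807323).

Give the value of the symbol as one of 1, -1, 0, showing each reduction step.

1

(1496503/807323): 1496503 mod 807323 = 689180, so (1496503/807323) = (689180/807323)
factor out 2^2: 689180 = 2^2·172295; with 807323 mod 8 = 3, (2/807323) = -1; sign now +1; continue with (172295/807323)
flip (172295/807323) -> (807323/172295): both odd, 172295 mod 4 = 3, 807323 mod 4 = 3, so the flip contributes -1; sign now -1
(807323/172295): 807323 mod 172295 = 118143, so (807323/172295) = (118143/172295)
flip (118143/172295) -> (172295/118143): both odd, 118143 mod 4 = 3, 172295 mod 4 = 3, so the flip contributes -1; sign now +1
(172295/118143): 172295 mod 118143 = 54152, so (172295/118143) = (54152/118143)
factor out 2^3: 54152 = 2^3·6769; with 118143 mod 8 = 7, (2/118143) = +1; sign now +1; continue with (6769/118143)
flip (6769/118143) -> (118143/6769): both odd, 6769 mod 4 = 1, 118143 mod 4 = 3, so the flip contributes +1; sign now +1
(118143/6769): 118143 mod 6769 = 3070, so (118143/6769) = (3070/6769)
factor out 2^1: 3070 = 2^1·1535; with 6769 mod 8 = 1, (2/6769) = +1; sign now +1; continue with (1535/6769)
flip (1535/6769) -> (6769/1535): both odd, 1535 mod 4 = 3, 6769 mod 4 = 1, so the flip contributes +1; sign now +1
(6769/1535): 6769 mod 1535 = 629, so (6769/1535) = (629/1535)
flip (629/1535) -> (1535/629): both odd, 629 mod 4 = 1, 1535 mod 4 = 3, so the flip contributes +1; sign now +1
(1535/629): 1535 mod 629 = 277, so (1535/629) = (277/629)
flip (277/629) -> (629/277): both odd, 277 mod 4 = 1, 629 mod 4 = 1, so the flip contributes +1; sign now +1
(629/277): 629 mod 277 = 75, so (629/277) = (75/277)
flip (75/277) -> (277/75): both odd, 75 mod 4 = 3, 277 mod 4 = 1, so the flip contributes +1; sign now +1
(277/75): 277 mod 75 = 52, so (277/75) = (52/75)
factor out 2^2: 52 = 2^2·13; with 75 mod 8 = 3, (2/75) = -1; sign now +1; continue with (13/75)
flip (13/75) -> (75/13): both odd, 13 mod 4 = 1, 75 mod 4 = 3, so the flip contributes +1; sign now +1
(75/13): 75 mod 13 = 10, so (75/13) = (10/13)
factor out 2^1: 10 = 2^1·5; with 13 mod 8 = 5, (2/13) = -1; sign now -1; continue with (5/13)
flip (5/13) -> (13/5): both odd, 5 mod 4 = 1, 13 mod 4 = 1, so the flip contributes +1; sign now -1
(13/5): 13 mod 5 = 3, so (13/5) = (3/5)
flip (3/5) -> (5/3): both odd, 3 mod 4 = 3, 5 mod 4 = 1, so the flip contributes +1; sign now -1
(5/3): 5 mod 3 = 2, so (5/3) = (2/3)
factor out 2^1: 2 = 2^1·1; with 3 mod 8 = 3, (2/3) = -1; sign now +1; continue with (1/3)
reached (1/3) = 1, so the symbol is +1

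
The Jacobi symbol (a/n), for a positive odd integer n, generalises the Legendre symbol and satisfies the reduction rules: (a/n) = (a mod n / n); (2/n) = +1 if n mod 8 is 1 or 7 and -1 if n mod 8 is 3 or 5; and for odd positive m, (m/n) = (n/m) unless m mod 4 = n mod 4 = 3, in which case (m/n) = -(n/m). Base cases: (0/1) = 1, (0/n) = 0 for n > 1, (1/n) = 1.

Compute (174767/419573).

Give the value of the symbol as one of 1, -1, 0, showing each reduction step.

1

reciprocity: (174767/419573) = +1·(419573/174767) since 174767 mod 4 = 3, 419573 mod 4 = 1; sign now +1
(419573/174767) = (70039/174767)   [reduce mod 174767]
reciprocity: (70039/174767) = -1·(174767/70039) since 70039 mod 4 = 3, 174767 mod 4 = 3; sign now -1
(174767/70039) = (34689/70039)   [reduce mod 70039]
reciprocity: (34689/70039) = +1·(70039/34689) since 34689 mod 4 = 1, 70039 mod 4 = 3; sign now -1
(70039/34689) = (661/34689)   [reduce mod 34689]
reciprocity: (661/34689) = +1·(34689/661) since 661 mod 4 = 1, 34689 mod 4 = 1; sign now -1
(34689/661) = (317/661)   [reduce mod 661]
reciprocity: (317/661) = +1·(661/317) since 317 mod 4 = 1, 661 mod 4 = 1; sign now -1
(661/317) = (27/317)   [reduce mod 317]
reciprocity: (27/317) = +1·(317/27) since 27 mod 4 = 3, 317 mod 4 = 1; sign now -1
(317/27) = (20/27)   [reduce mod 27]
20 = 2^2·5; (2/27) = -1 since 27 mod 8 = 3, so (20/27) = (-1)^2·(5/27); sign now -1
reciprocity: (5/27) = +1·(27/5) since 5 mod 4 = 1, 27 mod 4 = 3; sign now -1
(27/5) = (2/5)   [reduce mod 5]
2 = 2^1·1; (2/5) = -1 since 5 mod 8 = 5, so (2/5) = (-1)^1·(1/5); sign now +1
(1/5) = 1; final value = sign = +1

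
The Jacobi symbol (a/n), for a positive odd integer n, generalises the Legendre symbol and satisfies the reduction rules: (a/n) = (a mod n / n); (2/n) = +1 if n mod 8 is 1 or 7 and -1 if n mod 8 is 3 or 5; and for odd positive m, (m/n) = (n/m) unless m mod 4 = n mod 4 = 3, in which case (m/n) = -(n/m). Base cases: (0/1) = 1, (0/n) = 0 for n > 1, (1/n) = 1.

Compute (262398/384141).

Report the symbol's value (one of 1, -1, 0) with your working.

factor out 2^1: 262398 = 2^1·131199; with 384141 mod 8 = 5, (2/384141) = -1; sign now -1; continue with (131199/384141)
flip (131199/384141) -> (384141/131199): both odd, 131199 mod 4 = 3, 384141 mod 4 = 1, so the flip contributes +1; sign now -1
(384141/131199): 384141 mod 131199 = 121743, so (384141/131199) = (121743/131199)
flip (121743/131199) -> (131199/121743): both odd, 121743 mod 4 = 3, 131199 mod 4 = 3, so the flip contributes -1; sign now +1
(131199/121743): 131199 mod 121743 = 9456, so (131199/121743) = (9456/121743)
factor out 2^4: 9456 = 2^4·591; with 121743 mod 8 = 7, (2/121743) = +1; sign now +1; continue with (591/121743)
flip (591/121743) -> (121743/591): both odd, 591 mod 4 = 3, 121743 mod 4 = 3, so the flip contributes -1; sign now -1
(121743/591): 121743 mod 591 = 588, so (121743/591) = (588/591)
factor out 2^2: 588 = 2^2·147; with 591 mod 8 = 7, (2/591) = +1; sign now -1; continue with (147/591)
flip (147/591) -> (591/147): both odd, 147 mod 4 = 3, 591 mod 4 = 3, so the flip contributes -1; sign now +1
(591/147): 591 mod 147 = 3, so (591/147) = (3/147)
flip (3/147) -> (147/3): both odd, 3 mod 4 = 3, 147 mod 4 = 3, so the flip contributes -1; sign now -1
(147/3): 147 mod 3 = 0, so (147/3) = (0/3)
reached (0/3); gcd(a, n) > 1, so (0/3) = 0 and the symbol is 0

0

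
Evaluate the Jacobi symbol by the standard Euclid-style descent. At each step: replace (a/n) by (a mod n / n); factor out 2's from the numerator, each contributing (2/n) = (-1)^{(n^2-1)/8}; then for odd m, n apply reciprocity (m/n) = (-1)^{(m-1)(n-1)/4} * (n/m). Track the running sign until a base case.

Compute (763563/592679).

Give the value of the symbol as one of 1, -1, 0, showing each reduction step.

1

(763563/592679) = (170884/592679)   [reduce mod 592679]
170884 = 2^2·42721; (2/592679) = +1 since 592679 mod 8 = 7, so (170884/592679) = (+1)^2·(42721/592679); sign now +1
reciprocity: (42721/592679) = +1·(592679/42721) since 42721 mod 4 = 1, 592679 mod 4 = 3; sign now +1
(592679/42721) = (37306/42721)   [reduce mod 42721]
37306 = 2^1·18653; (2/42721) = +1 since 42721 mod 8 = 1, so (37306/42721) = (+1)^1·(18653/42721); sign now +1
reciprocity: (18653/42721) = +1·(42721/18653) since 18653 mod 4 = 1, 42721 mod 4 = 1; sign now +1
(42721/18653) = (5415/18653)   [reduce mod 18653]
reciprocity: (5415/18653) = +1·(18653/5415) since 5415 mod 4 = 3, 18653 mod 4 = 1; sign now +1
(18653/5415) = (2408/5415)   [reduce mod 5415]
2408 = 2^3·301; (2/5415) = +1 since 5415 mod 8 = 7, so (2408/5415) = (+1)^3·(301/5415); sign now +1
reciprocity: (301/5415) = +1·(5415/301) since 301 mod 4 = 1, 5415 mod 4 = 3; sign now +1
(5415/301) = (298/301)   [reduce mod 301]
298 = 2^1·149; (2/301) = -1 since 301 mod 8 = 5, so (298/301) = (-1)^1·(149/301); sign now -1
reciprocity: (149/301) = +1·(301/149) since 149 mod 4 = 1, 301 mod 4 = 1; sign now -1
(301/149) = (3/149)   [reduce mod 149]
reciprocity: (3/149) = +1·(149/3) since 3 mod 4 = 3, 149 mod 4 = 1; sign now -1
(149/3) = (2/3)   [reduce mod 3]
2 = 2^1·1; (2/3) = -1 since 3 mod 8 = 3, so (2/3) = (-1)^1·(1/3); sign now +1
(1/3) = 1; final value = sign = +1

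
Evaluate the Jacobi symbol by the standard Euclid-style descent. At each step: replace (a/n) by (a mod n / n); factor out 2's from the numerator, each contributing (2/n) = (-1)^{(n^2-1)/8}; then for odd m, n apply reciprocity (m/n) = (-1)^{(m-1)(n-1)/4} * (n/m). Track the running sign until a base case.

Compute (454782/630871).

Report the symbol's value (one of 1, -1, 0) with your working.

factor out 2^1: 454782 = 2^1·227391; with 630871 mod 8 = 7, (2/630871) = +1; sign now +1; continue with (227391/630871)
flip (227391/630871) -> (630871/227391): both odd, 227391 mod 4 = 3, 630871 mod 4 = 3, so the flip contributes -1; sign now -1
(630871/227391): 630871 mod 227391 = 176089, so (630871/227391) = (176089/227391)
flip (176089/227391) -> (227391/176089): both odd, 176089 mod 4 = 1, 227391 mod 4 = 3, so the flip contributes +1; sign now -1
(227391/176089): 227391 mod 176089 = 51302, so (227391/176089) = (51302/176089)
factor out 2^1: 51302 = 2^1·25651; with 176089 mod 8 = 1, (2/176089) = +1; sign now -1; continue with (25651/176089)
flip (25651/176089) -> (176089/25651): both odd, 25651 mod 4 = 3, 176089 mod 4 = 1, so the flip contributes +1; sign now -1
(176089/25651): 176089 mod 25651 = 22183, so (176089/25651) = (22183/25651)
flip (22183/25651) -> (25651/22183): both odd, 22183 mod 4 = 3, 25651 mod 4 = 3, so the flip contributes -1; sign now +1
(25651/22183): 25651 mod 22183 = 3468, so (25651/22183) = (3468/22183)
factor out 2^2: 3468 = 2^2·867; with 22183 mod 8 = 7, (2/22183) = +1; sign now +1; continue with (867/22183)
flip (867/22183) -> (22183/867): both odd, 867 mod 4 = 3, 22183 mod 4 = 3, so the flip contributes -1; sign now -1
(22183/867): 22183 mod 867 = 508, so (22183/867) = (508/867)
factor out 2^2: 508 = 2^2·127; with 867 mod 8 = 3, (2/867) = -1; sign now -1; continue with (127/867)
flip (127/867) -> (867/127): both odd, 127 mod 4 = 3, 867 mod 4 = 3, so the flip contributes -1; sign now +1
(867/127): 867 mod 127 = 105, so (867/127) = (105/127)
flip (105/127) -> (127/105): both odd, 105 mod 4 = 1, 127 mod 4 = 3, so the flip contributes +1; sign now +1
(127/105): 127 mod 105 = 22, so (127/105) = (22/105)
factor out 2^1: 22 = 2^1·11; with 105 mod 8 = 1, (2/105) = +1; sign now +1; continue with (11/105)
flip (11/105) -> (105/11): both odd, 11 mod 4 = 3, 105 mod 4 = 1, so the flip contributes +1; sign now +1
(105/11): 105 mod 11 = 6, so (105/11) = (6/11)
factor out 2^1: 6 = 2^1·3; with 11 mod 8 = 3, (2/11) = -1; sign now -1; continue with (3/11)
flip (3/11) -> (11/3): both odd, 3 mod 4 = 3, 11 mod 4 = 3, so the flip contributes -1; sign now +1
(11/3): 11 mod 3 = 2, so (11/3) = (2/3)
factor out 2^1: 2 = 2^1·1; with 3 mod 8 = 3, (2/3) = -1; sign now -1; continue with (1/3)
reached (1/3) = 1, so the symbol is -1

-1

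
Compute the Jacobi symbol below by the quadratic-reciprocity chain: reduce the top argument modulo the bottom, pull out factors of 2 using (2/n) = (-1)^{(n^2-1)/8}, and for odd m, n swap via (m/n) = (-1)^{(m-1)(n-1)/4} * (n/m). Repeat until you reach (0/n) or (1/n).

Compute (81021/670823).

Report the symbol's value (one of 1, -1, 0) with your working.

flip (81021/670823) -> (670823/81021): both odd, 81021 mod 4 = 1, 670823 mod 4 = 3, so the flip contributes +1; sign now +1
(670823/81021): 670823 mod 81021 = 22655, so (670823/81021) = (22655/81021)
flip (22655/81021) -> (81021/22655): both odd, 22655 mod 4 = 3, 81021 mod 4 = 1, so the flip contributes +1; sign now +1
(81021/22655): 81021 mod 22655 = 13056, so (81021/22655) = (13056/22655)
factor out 2^8: 13056 = 2^8·51; with 22655 mod 8 = 7, (2/22655) = +1; sign now +1; continue with (51/22655)
flip (51/22655) -> (22655/51): both odd, 51 mod 4 = 3, 22655 mod 4 = 3, so the flip contributes -1; sign now -1
(22655/51): 22655 mod 51 = 11, so (22655/51) = (11/51)
flip (11/51) -> (51/11): both odd, 11 mod 4 = 3, 51 mod 4 = 3, so the flip contributes -1; sign now +1
(51/11): 51 mod 11 = 7, so (51/11) = (7/11)
flip (7/11) -> (11/7): both odd, 7 mod 4 = 3, 11 mod 4 = 3, so the flip contributes -1; sign now -1
(11/7): 11 mod 7 = 4, so (11/7) = (4/7)
factor out 2^2: 4 = 2^2·1; with 7 mod 8 = 7, (2/7) = +1; sign now -1; continue with (1/7)
reached (1/7) = 1, so the symbol is -1

-1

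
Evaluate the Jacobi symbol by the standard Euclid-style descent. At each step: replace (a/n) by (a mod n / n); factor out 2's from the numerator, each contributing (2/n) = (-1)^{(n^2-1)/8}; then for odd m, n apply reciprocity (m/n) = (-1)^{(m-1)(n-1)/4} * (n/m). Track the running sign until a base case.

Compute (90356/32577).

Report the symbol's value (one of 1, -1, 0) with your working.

(90356/32577) = (25202/32577)   [reduce mod 32577]
25202 = 2^1·12601; (2/32577) = +1 since 32577 mod 8 = 1, so (25202/32577) = (+1)^1·(12601/32577); sign now +1
reciprocity: (12601/32577) = +1·(32577/12601) since 12601 mod 4 = 1, 32577 mod 4 = 1; sign now +1
(32577/12601) = (7375/12601)   [reduce mod 12601]
reciprocity: (7375/12601) = +1·(12601/7375) since 7375 mod 4 = 3, 12601 mod 4 = 1; sign now +1
(12601/7375) = (5226/7375)   [reduce mod 7375]
5226 = 2^1·2613; (2/7375) = +1 since 7375 mod 8 = 7, so (5226/7375) = (+1)^1·(2613/7375); sign now +1
reciprocity: (2613/7375) = +1·(7375/2613) since 2613 mod 4 = 1, 7375 mod 4 = 3; sign now +1
(7375/2613) = (2149/2613)   [reduce mod 2613]
reciprocity: (2149/2613) = +1·(2613/2149) since 2149 mod 4 = 1, 2613 mod 4 = 1; sign now +1
(2613/2149) = (464/2149)   [reduce mod 2149]
464 = 2^4·29; (2/2149) = -1 since 2149 mod 8 = 5, so (464/2149) = (-1)^4·(29/2149); sign now +1
reciprocity: (29/2149) = +1·(2149/29) since 29 mod 4 = 1, 2149 mod 4 = 1; sign now +1
(2149/29) = (3/29)   [reduce mod 29]
reciprocity: (3/29) = +1·(29/3) since 3 mod 4 = 3, 29 mod 4 = 1; sign now +1
(29/3) = (2/3)   [reduce mod 3]
2 = 2^1·1; (2/3) = -1 since 3 mod 8 = 3, so (2/3) = (-1)^1·(1/3); sign now -1
(1/3) = 1; final value = sign = -1

-1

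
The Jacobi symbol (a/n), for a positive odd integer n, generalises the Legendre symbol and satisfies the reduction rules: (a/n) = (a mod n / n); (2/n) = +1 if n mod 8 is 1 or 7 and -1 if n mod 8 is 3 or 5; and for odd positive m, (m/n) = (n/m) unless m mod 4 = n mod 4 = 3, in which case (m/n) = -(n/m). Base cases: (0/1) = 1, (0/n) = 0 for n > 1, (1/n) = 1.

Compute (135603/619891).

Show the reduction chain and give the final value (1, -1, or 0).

-1

flip (135603/619891) -> (619891/135603): both odd, 135603 mod 4 = 3, 619891 mod 4 = 3, so the flip contributes -1; sign now -1
(619891/135603): 619891 mod 135603 = 77479, so (619891/135603) = (77479/135603)
flip (77479/135603) -> (135603/77479): both odd, 77479 mod 4 = 3, 135603 mod 4 = 3, so the flip contributes -1; sign now +1
(135603/77479): 135603 mod 77479 = 58124, so (135603/77479) = (58124/77479)
factor out 2^2: 58124 = 2^2·14531; with 77479 mod 8 = 7, (2/77479) = +1; sign now +1; continue with (14531/77479)
flip (14531/77479) -> (77479/14531): both odd, 14531 mod 4 = 3, 77479 mod 4 = 3, so the flip contributes -1; sign now -1
(77479/14531): 77479 mod 14531 = 4824, so (77479/14531) = (4824/14531)
factor out 2^3: 4824 = 2^3·603; with 14531 mod 8 = 3, (2/14531) = -1; sign now +1; continue with (603/14531)
flip (603/14531) -> (14531/603): both odd, 603 mod 4 = 3, 14531 mod 4 = 3, so the flip contributes -1; sign now -1
(14531/603): 14531 mod 603 = 59, so (14531/603) = (59/603)
flip (59/603) -> (603/59): both odd, 59 mod 4 = 3, 603 mod 4 = 3, so the flip contributes -1; sign now +1
(603/59): 603 mod 59 = 13, so (603/59) = (13/59)
flip (13/59) -> (59/13): both odd, 13 mod 4 = 1, 59 mod 4 = 3, so the flip contributes +1; sign now +1
(59/13): 59 mod 13 = 7, so (59/13) = (7/13)
flip (7/13) -> (13/7): both odd, 7 mod 4 = 3, 13 mod 4 = 1, so the flip contributes +1; sign now +1
(13/7): 13 mod 7 = 6, so (13/7) = (6/7)
factor out 2^1: 6 = 2^1·3; with 7 mod 8 = 7, (2/7) = +1; sign now +1; continue with (3/7)
flip (3/7) -> (7/3): both odd, 3 mod 4 = 3, 7 mod 4 = 3, so the flip contributes -1; sign now -1
(7/3): 7 mod 3 = 1, so (7/3) = (1/3)
reached (1/3) = 1, so the symbol is -1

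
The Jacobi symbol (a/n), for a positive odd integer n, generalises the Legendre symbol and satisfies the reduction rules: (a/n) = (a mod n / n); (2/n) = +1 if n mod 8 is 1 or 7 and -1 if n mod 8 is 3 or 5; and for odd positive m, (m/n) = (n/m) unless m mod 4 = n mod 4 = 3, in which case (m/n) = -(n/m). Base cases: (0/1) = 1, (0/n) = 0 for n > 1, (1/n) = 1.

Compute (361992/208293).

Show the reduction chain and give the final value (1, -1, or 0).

0

(361992/208293) = (153699/208293)   [reduce mod 208293]
reciprocity: (153699/208293) = +1·(208293/153699) since 153699 mod 4 = 3, 208293 mod 4 = 1; sign now +1
(208293/153699) = (54594/153699)   [reduce mod 153699]
54594 = 2^1·27297; (2/153699) = -1 since 153699 mod 8 = 3, so (54594/153699) = (-1)^1·(27297/153699); sign now -1
reciprocity: (27297/153699) = +1·(153699/27297) since 27297 mod 4 = 1, 153699 mod 4 = 3; sign now -1
(153699/27297) = (17214/27297)   [reduce mod 27297]
17214 = 2^1·8607; (2/27297) = +1 since 27297 mod 8 = 1, so (17214/27297) = (+1)^1·(8607/27297); sign now -1
reciprocity: (8607/27297) = +1·(27297/8607) since 8607 mod 4 = 3, 27297 mod 4 = 1; sign now -1
(27297/8607) = (1476/8607)   [reduce mod 8607]
1476 = 2^2·369; (2/8607) = +1 since 8607 mod 8 = 7, so (1476/8607) = (+1)^2·(369/8607); sign now -1
reciprocity: (369/8607) = +1·(8607/369) since 369 mod 4 = 1, 8607 mod 4 = 3; sign now -1
(8607/369) = (120/369)   [reduce mod 369]
120 = 2^3·15; (2/369) = +1 since 369 mod 8 = 1, so (120/369) = (+1)^3·(15/369); sign now -1
reciprocity: (15/369) = +1·(369/15) since 15 mod 4 = 3, 369 mod 4 = 1; sign now -1
(369/15) = (9/15)   [reduce mod 15]
reciprocity: (9/15) = +1·(15/9) since 9 mod 4 = 1, 15 mod 4 = 3; sign now -1
(15/9) = (6/9)   [reduce mod 9]
6 = 2^1·3; (2/9) = +1 since 9 mod 8 = 1, so (6/9) = (+1)^1·(3/9); sign now -1
reciprocity: (3/9) = +1·(9/3) since 3 mod 4 = 3, 9 mod 4 = 1; sign now -1
(9/3) = (0/3)   [reduce mod 3]
(0/3) = 0   [gcd(a, n) > 1]; final value = 0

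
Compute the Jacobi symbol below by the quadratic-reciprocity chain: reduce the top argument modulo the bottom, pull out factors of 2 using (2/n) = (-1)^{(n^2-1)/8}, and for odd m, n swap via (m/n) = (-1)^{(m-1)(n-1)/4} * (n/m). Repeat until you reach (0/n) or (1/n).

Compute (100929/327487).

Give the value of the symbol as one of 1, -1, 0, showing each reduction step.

flip (100929/327487) -> (327487/100929): both odd, 100929 mod 4 = 1, 327487 mod 4 = 3, so the flip contributes +1; sign now +1
(327487/100929): 327487 mod 100929 = 24700, so (327487/100929) = (24700/100929)
factor out 2^2: 24700 = 2^2·6175; with 100929 mod 8 = 1, (2/100929) = +1; sign now +1; continue with (6175/100929)
flip (6175/100929) -> (100929/6175): both odd, 6175 mod 4 = 3, 100929 mod 4 = 1, so the flip contributes +1; sign now +1
(100929/6175): 100929 mod 6175 = 2129, so (100929/6175) = (2129/6175)
flip (2129/6175) -> (6175/2129): both odd, 2129 mod 4 = 1, 6175 mod 4 = 3, so the flip contributes +1; sign now +1
(6175/2129): 6175 mod 2129 = 1917, so (6175/2129) = (1917/2129)
flip (1917/2129) -> (2129/1917): both odd, 1917 mod 4 = 1, 2129 mod 4 = 1, so the flip contributes +1; sign now +1
(2129/1917): 2129 mod 1917 = 212, so (2129/1917) = (212/1917)
factor out 2^2: 212 = 2^2·53; with 1917 mod 8 = 5, (2/1917) = -1; sign now +1; continue with (53/1917)
flip (53/1917) -> (1917/53): both odd, 53 mod 4 = 1, 1917 mod 4 = 1, so the flip contributes +1; sign now +1
(1917/53): 1917 mod 53 = 9, so (1917/53) = (9/53)
flip (9/53) -> (53/9): both odd, 9 mod 4 = 1, 53 mod 4 = 1, so the flip contributes +1; sign now +1
(53/9): 53 mod 9 = 8, so (53/9) = (8/9)
factor out 2^3: 8 = 2^3·1; with 9 mod 8 = 1, (2/9) = +1; sign now +1; continue with (1/9)
reached (1/9) = 1, so the symbol is +1

1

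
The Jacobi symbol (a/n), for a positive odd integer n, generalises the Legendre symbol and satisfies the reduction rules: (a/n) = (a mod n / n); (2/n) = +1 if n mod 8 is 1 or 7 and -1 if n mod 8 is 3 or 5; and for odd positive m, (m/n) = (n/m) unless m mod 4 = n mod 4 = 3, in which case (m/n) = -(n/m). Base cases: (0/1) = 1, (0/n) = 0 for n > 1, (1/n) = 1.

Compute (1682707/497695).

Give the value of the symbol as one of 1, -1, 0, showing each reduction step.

(1682707/497695): 1682707 mod 497695 = 189622, so (1682707/497695) = (189622/497695)
factor out 2^1: 189622 = 2^1·94811; with 497695 mod 8 = 7, (2/497695) = +1; sign now +1; continue with (94811/497695)
flip (94811/497695) -> (497695/94811): both odd, 94811 mod 4 = 3, 497695 mod 4 = 3, so the flip contributes -1; sign now -1
(497695/94811): 497695 mod 94811 = 23640, so (497695/94811) = (23640/94811)
factor out 2^3: 23640 = 2^3·2955; with 94811 mod 8 = 3, (2/94811) = -1; sign now +1; continue with (2955/94811)
flip (2955/94811) -> (94811/2955): both odd, 2955 mod 4 = 3, 94811 mod 4 = 3, so the flip contributes -1; sign now -1
(94811/2955): 94811 mod 2955 = 251, so (94811/2955) = (251/2955)
flip (251/2955) -> (2955/251): both odd, 251 mod 4 = 3, 2955 mod 4 = 3, so the flip contributes -1; sign now +1
(2955/251): 2955 mod 251 = 194, so (2955/251) = (194/251)
factor out 2^1: 194 = 2^1·97; with 251 mod 8 = 3, (2/251) = -1; sign now -1; continue with (97/251)
flip (97/251) -> (251/97): both odd, 97 mod 4 = 1, 251 mod 4 = 3, so the flip contributes +1; sign now -1
(251/97): 251 mod 97 = 57, so (251/97) = (57/97)
flip (57/97) -> (97/57): both odd, 57 mod 4 = 1, 97 mod 4 = 1, so the flip contributes +1; sign now -1
(97/57): 97 mod 57 = 40, so (97/57) = (40/57)
factor out 2^3: 40 = 2^3·5; with 57 mod 8 = 1, (2/57) = +1; sign now -1; continue with (5/57)
flip (5/57) -> (57/5): both odd, 5 mod 4 = 1, 57 mod 4 = 1, so the flip contributes +1; sign now -1
(57/5): 57 mod 5 = 2, so (57/5) = (2/5)
factor out 2^1: 2 = 2^1·1; with 5 mod 8 = 5, (2/5) = -1; sign now +1; continue with (1/5)
reached (1/5) = 1, so the symbol is +1

1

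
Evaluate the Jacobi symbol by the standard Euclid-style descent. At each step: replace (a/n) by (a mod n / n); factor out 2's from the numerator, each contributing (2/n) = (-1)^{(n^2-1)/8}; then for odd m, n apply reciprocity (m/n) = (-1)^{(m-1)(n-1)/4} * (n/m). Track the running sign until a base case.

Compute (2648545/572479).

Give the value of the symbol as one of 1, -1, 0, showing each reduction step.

(2648545/572479) = (358629/572479)   [reduce mod 572479]
reciprocity: (358629/572479) = +1·(572479/358629) since 358629 mod 4 = 1, 572479 mod 4 = 3; sign now +1
(572479/358629) = (213850/358629)   [reduce mod 358629]
213850 = 2^1·106925; (2/358629) = -1 since 358629 mod 8 = 5, so (213850/358629) = (-1)^1·(106925/358629); sign now -1
reciprocity: (106925/358629) = +1·(358629/106925) since 106925 mod 4 = 1, 358629 mod 4 = 1; sign now -1
(358629/106925) = (37854/106925)   [reduce mod 106925]
37854 = 2^1·18927; (2/106925) = -1 since 106925 mod 8 = 5, so (37854/106925) = (-1)^1·(18927/106925); sign now +1
reciprocity: (18927/106925) = +1·(106925/18927) since 18927 mod 4 = 3, 106925 mod 4 = 1; sign now +1
(106925/18927) = (12290/18927)   [reduce mod 18927]
12290 = 2^1·6145; (2/18927) = +1 since 18927 mod 8 = 7, so (12290/18927) = (+1)^1·(6145/18927); sign now +1
reciprocity: (6145/18927) = +1·(18927/6145) since 6145 mod 4 = 1, 18927 mod 4 = 3; sign now +1
(18927/6145) = (492/6145)   [reduce mod 6145]
492 = 2^2·123; (2/6145) = +1 since 6145 mod 8 = 1, so (492/6145) = (+1)^2·(123/6145); sign now +1
reciprocity: (123/6145) = +1·(6145/123) since 123 mod 4 = 3, 6145 mod 4 = 1; sign now +1
(6145/123) = (118/123)   [reduce mod 123]
118 = 2^1·59; (2/123) = -1 since 123 mod 8 = 3, so (118/123) = (-1)^1·(59/123); sign now -1
reciprocity: (59/123) = -1·(123/59) since 59 mod 4 = 3, 123 mod 4 = 3; sign now +1
(123/59) = (5/59)   [reduce mod 59]
reciprocity: (5/59) = +1·(59/5) since 5 mod 4 = 1, 59 mod 4 = 3; sign now +1
(59/5) = (4/5)   [reduce mod 5]
4 = 2^2·1; (2/5) = -1 since 5 mod 8 = 5, so (4/5) = (-1)^2·(1/5); sign now +1
(1/5) = 1; final value = sign = +1

1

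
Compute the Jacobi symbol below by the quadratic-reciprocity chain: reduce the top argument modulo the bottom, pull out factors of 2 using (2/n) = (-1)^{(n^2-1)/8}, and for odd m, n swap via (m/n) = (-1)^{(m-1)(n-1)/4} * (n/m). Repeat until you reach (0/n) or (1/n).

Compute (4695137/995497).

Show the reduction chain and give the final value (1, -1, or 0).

(4695137/995497): 4695137 mod 995497 = 713149, so (4695137/995497) = (713149/995497)
flip (713149/995497) -> (995497/713149): both odd, 713149 mod 4 = 1, 995497 mod 4 = 1, so the flip contributes +1; sign now +1
(995497/713149): 995497 mod 713149 = 282348, so (995497/713149) = (282348/713149)
factor out 2^2: 282348 = 2^2·70587; with 713149 mod 8 = 5, (2/713149) = -1; sign now +1; continue with (70587/713149)
flip (70587/713149) -> (713149/70587): both odd, 70587 mod 4 = 3, 713149 mod 4 = 1, so the flip contributes +1; sign now +1
(713149/70587): 713149 mod 70587 = 7279, so (713149/70587) = (7279/70587)
flip (7279/70587) -> (70587/7279): both odd, 7279 mod 4 = 3, 70587 mod 4 = 3, so the flip contributes -1; sign now -1
(70587/7279): 70587 mod 7279 = 5076, so (70587/7279) = (5076/7279)
factor out 2^2: 5076 = 2^2·1269; with 7279 mod 8 = 7, (2/7279) = +1; sign now -1; continue with (1269/7279)
flip (1269/7279) -> (7279/1269): both odd, 1269 mod 4 = 1, 7279 mod 4 = 3, so the flip contributes +1; sign now -1
(7279/1269): 7279 mod 1269 = 934, so (7279/1269) = (934/1269)
factor out 2^1: 934 = 2^1·467; with 1269 mod 8 = 5, (2/1269) = -1; sign now +1; continue with (467/1269)
flip (467/1269) -> (1269/467): both odd, 467 mod 4 = 3, 1269 mod 4 = 1, so the flip contributes +1; sign now +1
(1269/467): 1269 mod 467 = 335, so (1269/467) = (335/467)
flip (335/467) -> (467/335): both odd, 335 mod 4 = 3, 467 mod 4 = 3, so the flip contributes -1; sign now -1
(467/335): 467 mod 335 = 132, so (467/335) = (132/335)
factor out 2^2: 132 = 2^2·33; with 335 mod 8 = 7, (2/335) = +1; sign now -1; continue with (33/335)
flip (33/335) -> (335/33): both odd, 33 mod 4 = 1, 335 mod 4 = 3, so the flip contributes +1; sign now -1
(335/33): 335 mod 33 = 5, so (335/33) = (5/33)
flip (5/33) -> (33/5): both odd, 5 mod 4 = 1, 33 mod 4 = 1, so the flip contributes +1; sign now -1
(33/5): 33 mod 5 = 3, so (33/5) = (3/5)
flip (3/5) -> (5/3): both odd, 3 mod 4 = 3, 5 mod 4 = 1, so the flip contributes +1; sign now -1
(5/3): 5 mod 3 = 2, so (5/3) = (2/3)
factor out 2^1: 2 = 2^1·1; with 3 mod 8 = 3, (2/3) = -1; sign now +1; continue with (1/3)
reached (1/3) = 1, so the symbol is +1

1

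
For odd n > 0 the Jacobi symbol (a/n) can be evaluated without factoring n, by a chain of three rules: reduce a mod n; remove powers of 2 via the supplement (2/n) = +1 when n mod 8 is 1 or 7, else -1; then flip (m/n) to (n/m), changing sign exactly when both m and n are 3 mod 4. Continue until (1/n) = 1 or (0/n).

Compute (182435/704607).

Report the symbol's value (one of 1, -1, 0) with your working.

-1

flip (182435/704607) -> (704607/182435): both odd, 182435 mod 4 = 3, 704607 mod 4 = 3, so the flip contributes -1; sign now -1
(704607/182435): 704607 mod 182435 = 157302, so (704607/182435) = (157302/182435)
factor out 2^1: 157302 = 2^1·78651; with 182435 mod 8 = 3, (2/182435) = -1; sign now +1; continue with (78651/182435)
flip (78651/182435) -> (182435/78651): both odd, 78651 mod 4 = 3, 182435 mod 4 = 3, so the flip contributes -1; sign now -1
(182435/78651): 182435 mod 78651 = 25133, so (182435/78651) = (25133/78651)
flip (25133/78651) -> (78651/25133): both odd, 25133 mod 4 = 1, 78651 mod 4 = 3, so the flip contributes +1; sign now -1
(78651/25133): 78651 mod 25133 = 3252, so (78651/25133) = (3252/25133)
factor out 2^2: 3252 = 2^2·813; with 25133 mod 8 = 5, (2/25133) = -1; sign now -1; continue with (813/25133)
flip (813/25133) -> (25133/813): both odd, 813 mod 4 = 1, 25133 mod 4 = 1, so the flip contributes +1; sign now -1
(25133/813): 25133 mod 813 = 743, so (25133/813) = (743/813)
flip (743/813) -> (813/743): both odd, 743 mod 4 = 3, 813 mod 4 = 1, so the flip contributes +1; sign now -1
(813/743): 813 mod 743 = 70, so (813/743) = (70/743)
factor out 2^1: 70 = 2^1·35; with 743 mod 8 = 7, (2/743) = +1; sign now -1; continue with (35/743)
flip (35/743) -> (743/35): both odd, 35 mod 4 = 3, 743 mod 4 = 3, so the flip contributes -1; sign now +1
(743/35): 743 mod 35 = 8, so (743/35) = (8/35)
factor out 2^3: 8 = 2^3·1; with 35 mod 8 = 3, (2/35) = -1; sign now -1; continue with (1/35)
reached (1/35) = 1, so the symbol is -1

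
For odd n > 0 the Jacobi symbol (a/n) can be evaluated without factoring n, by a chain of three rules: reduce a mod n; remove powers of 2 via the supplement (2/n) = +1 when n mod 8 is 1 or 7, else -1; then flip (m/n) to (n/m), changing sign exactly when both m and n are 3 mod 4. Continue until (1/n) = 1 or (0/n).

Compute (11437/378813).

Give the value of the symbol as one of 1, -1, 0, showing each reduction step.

flip (11437/378813) -> (378813/11437): both odd, 11437 mod 4 = 1, 378813 mod 4 = 1, so the flip contributes +1; sign now +1
(378813/11437): 378813 mod 11437 = 1392, so (378813/11437) = (1392/11437)
factor out 2^4: 1392 = 2^4·87; with 11437 mod 8 = 5, (2/11437) = -1; sign now +1; continue with (87/11437)
flip (87/11437) -> (11437/87): both odd, 87 mod 4 = 3, 11437 mod 4 = 1, so the flip contributes +1; sign now +1
(11437/87): 11437 mod 87 = 40, so (11437/87) = (40/87)
factor out 2^3: 40 = 2^3·5; with 87 mod 8 = 7, (2/87) = +1; sign now +1; continue with (5/87)
flip (5/87) -> (87/5): both odd, 5 mod 4 = 1, 87 mod 4 = 3, so the flip contributes +1; sign now +1
(87/5): 87 mod 5 = 2, so (87/5) = (2/5)
factor out 2^1: 2 = 2^1·1; with 5 mod 8 = 5, (2/5) = -1; sign now -1; continue with (1/5)
reached (1/5) = 1, so the symbol is -1

-1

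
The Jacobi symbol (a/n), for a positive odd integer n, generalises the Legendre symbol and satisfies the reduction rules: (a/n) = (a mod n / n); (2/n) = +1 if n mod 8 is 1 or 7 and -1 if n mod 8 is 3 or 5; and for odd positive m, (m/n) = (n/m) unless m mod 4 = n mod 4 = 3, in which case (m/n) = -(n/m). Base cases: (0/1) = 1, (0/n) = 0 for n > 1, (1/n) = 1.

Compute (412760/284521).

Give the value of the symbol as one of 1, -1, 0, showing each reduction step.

(412760/284521) = (128239/284521)   [reduce mod 284521]
reciprocity: (128239/284521) = +1·(284521/128239) since 128239 mod 4 = 3, 284521 mod 4 = 1; sign now +1
(284521/128239) = (28043/128239)   [reduce mod 128239]
reciprocity: (28043/128239) = -1·(128239/28043) since 28043 mod 4 = 3, 128239 mod 4 = 3; sign now -1
(128239/28043) = (16067/28043)   [reduce mod 28043]
reciprocity: (16067/28043) = -1·(28043/16067) since 16067 mod 4 = 3, 28043 mod 4 = 3; sign now +1
(28043/16067) = (11976/16067)   [reduce mod 16067]
11976 = 2^3·1497; (2/16067) = -1 since 16067 mod 8 = 3, so (11976/16067) = (-1)^3·(1497/16067); sign now -1
reciprocity: (1497/16067) = +1·(16067/1497) since 1497 mod 4 = 1, 16067 mod 4 = 3; sign now -1
(16067/1497) = (1097/1497)   [reduce mod 1497]
reciprocity: (1097/1497) = +1·(1497/1097) since 1097 mod 4 = 1, 1497 mod 4 = 1; sign now -1
(1497/1097) = (400/1097)   [reduce mod 1097]
400 = 2^4·25; (2/1097) = +1 since 1097 mod 8 = 1, so (400/1097) = (+1)^4·(25/1097); sign now -1
reciprocity: (25/1097) = +1·(1097/25) since 25 mod 4 = 1, 1097 mod 4 = 1; sign now -1
(1097/25) = (22/25)   [reduce mod 25]
22 = 2^1·11; (2/25) = +1 since 25 mod 8 = 1, so (22/25) = (+1)^1·(11/25); sign now -1
reciprocity: (11/25) = +1·(25/11) since 11 mod 4 = 3, 25 mod 4 = 1; sign now -1
(25/11) = (3/11)   [reduce mod 11]
reciprocity: (3/11) = -1·(11/3) since 3 mod 4 = 3, 11 mod 4 = 3; sign now +1
(11/3) = (2/3)   [reduce mod 3]
2 = 2^1·1; (2/3) = -1 since 3 mod 8 = 3, so (2/3) = (-1)^1·(1/3); sign now -1
(1/3) = 1; final value = sign = -1

-1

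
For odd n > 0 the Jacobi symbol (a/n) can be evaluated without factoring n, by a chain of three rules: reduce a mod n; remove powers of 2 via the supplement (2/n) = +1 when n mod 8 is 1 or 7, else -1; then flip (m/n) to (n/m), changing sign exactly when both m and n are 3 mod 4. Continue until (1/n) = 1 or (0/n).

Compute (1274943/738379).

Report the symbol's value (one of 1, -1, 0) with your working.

(1274943/738379): 1274943 mod 738379 = 536564, so (1274943/738379) = (536564/738379)
factor out 2^2: 536564 = 2^2·134141; with 738379 mod 8 = 3, (2/738379) = -1; sign now +1; continue with (134141/738379)
flip (134141/738379) -> (738379/134141): both odd, 134141 mod 4 = 1, 738379 mod 4 = 3, so the flip contributes +1; sign now +1
(738379/134141): 738379 mod 134141 = 67674, so (738379/134141) = (67674/134141)
factor out 2^1: 67674 = 2^1·33837; with 134141 mod 8 = 5, (2/134141) = -1; sign now -1; continue with (33837/134141)
flip (33837/134141) -> (134141/33837): both odd, 33837 mod 4 = 1, 134141 mod 4 = 1, so the flip contributes +1; sign now -1
(134141/33837): 134141 mod 33837 = 32630, so (134141/33837) = (32630/33837)
factor out 2^1: 32630 = 2^1·16315; with 33837 mod 8 = 5, (2/33837) = -1; sign now +1; continue with (16315/33837)
flip (16315/33837) -> (33837/16315): both odd, 16315 mod 4 = 3, 33837 mod 4 = 1, so the flip contributes +1; sign now +1
(33837/16315): 33837 mod 16315 = 1207, so (33837/16315) = (1207/16315)
flip (1207/16315) -> (16315/1207): both odd, 1207 mod 4 = 3, 16315 mod 4 = 3, so the flip contributes -1; sign now -1
(16315/1207): 16315 mod 1207 = 624, so (16315/1207) = (624/1207)
factor out 2^4: 624 = 2^4·39; with 1207 mod 8 = 7, (2/1207) = +1; sign now -1; continue with (39/1207)
flip (39/1207) -> (1207/39): both odd, 39 mod 4 = 3, 1207 mod 4 = 3, so the flip contributes -1; sign now +1
(1207/39): 1207 mod 39 = 37, so (1207/39) = (37/39)
flip (37/39) -> (39/37): both odd, 37 mod 4 = 1, 39 mod 4 = 3, so the flip contributes +1; sign now +1
(39/37): 39 mod 37 = 2, so (39/37) = (2/37)
factor out 2^1: 2 = 2^1·1; with 37 mod 8 = 5, (2/37) = -1; sign now -1; continue with (1/37)
reached (1/37) = 1, so the symbol is -1

-1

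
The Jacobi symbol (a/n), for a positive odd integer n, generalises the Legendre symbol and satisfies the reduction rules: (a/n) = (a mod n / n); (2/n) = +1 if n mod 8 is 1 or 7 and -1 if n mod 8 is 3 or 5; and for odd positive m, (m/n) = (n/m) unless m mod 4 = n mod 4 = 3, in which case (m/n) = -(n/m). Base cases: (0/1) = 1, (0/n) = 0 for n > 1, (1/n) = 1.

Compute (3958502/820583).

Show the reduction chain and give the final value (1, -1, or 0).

-1

(3958502/820583) = (676170/820583)   [reduce mod 820583]
676170 = 2^1·338085; (2/820583) = +1 since 820583 mod 8 = 7, so (676170/820583) = (+1)^1·(338085/820583); sign now +1
reciprocity: (338085/820583) = +1·(820583/338085) since 338085 mod 4 = 1, 820583 mod 4 = 3; sign now +1
(820583/338085) = (144413/338085)   [reduce mod 338085]
reciprocity: (144413/338085) = +1·(338085/144413) since 144413 mod 4 = 1, 338085 mod 4 = 1; sign now +1
(338085/144413) = (49259/144413)   [reduce mod 144413]
reciprocity: (49259/144413) = +1·(144413/49259) since 49259 mod 4 = 3, 144413 mod 4 = 1; sign now +1
(144413/49259) = (45895/49259)   [reduce mod 49259]
reciprocity: (45895/49259) = -1·(49259/45895) since 45895 mod 4 = 3, 49259 mod 4 = 3; sign now -1
(49259/45895) = (3364/45895)   [reduce mod 45895]
3364 = 2^2·841; (2/45895) = +1 since 45895 mod 8 = 7, so (3364/45895) = (+1)^2·(841/45895); sign now -1
reciprocity: (841/45895) = +1·(45895/841) since 841 mod 4 = 1, 45895 mod 4 = 3; sign now -1
(45895/841) = (481/841)   [reduce mod 841]
reciprocity: (481/841) = +1·(841/481) since 481 mod 4 = 1, 841 mod 4 = 1; sign now -1
(841/481) = (360/481)   [reduce mod 481]
360 = 2^3·45; (2/481) = +1 since 481 mod 8 = 1, so (360/481) = (+1)^3·(45/481); sign now -1
reciprocity: (45/481) = +1·(481/45) since 45 mod 4 = 1, 481 mod 4 = 1; sign now -1
(481/45) = (31/45)   [reduce mod 45]
reciprocity: (31/45) = +1·(45/31) since 31 mod 4 = 3, 45 mod 4 = 1; sign now -1
(45/31) = (14/31)   [reduce mod 31]
14 = 2^1·7; (2/31) = +1 since 31 mod 8 = 7, so (14/31) = (+1)^1·(7/31); sign now -1
reciprocity: (7/31) = -1·(31/7) since 7 mod 4 = 3, 31 mod 4 = 3; sign now +1
(31/7) = (3/7)   [reduce mod 7]
reciprocity: (3/7) = -1·(7/3) since 3 mod 4 = 3, 7 mod 4 = 3; sign now -1
(7/3) = (1/3)   [reduce mod 3]
(1/3) = 1; final value = sign = -1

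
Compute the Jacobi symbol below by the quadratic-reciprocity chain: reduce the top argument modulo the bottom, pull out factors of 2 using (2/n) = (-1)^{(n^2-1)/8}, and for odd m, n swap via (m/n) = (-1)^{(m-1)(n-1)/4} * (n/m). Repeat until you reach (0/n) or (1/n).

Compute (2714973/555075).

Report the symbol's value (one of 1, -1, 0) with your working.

0

(2714973/555075): 2714973 mod 555075 = 494673, so (2714973/555075) = (494673/555075)
flip (494673/555075) -> (555075/494673): both odd, 494673 mod 4 = 1, 555075 mod 4 = 3, so the flip contributes +1; sign now +1
(555075/494673): 555075 mod 494673 = 60402, so (555075/494673) = (60402/494673)
factor out 2^1: 60402 = 2^1·30201; with 494673 mod 8 = 1, (2/494673) = +1; sign now +1; continue with (30201/494673)
flip (30201/494673) -> (494673/30201): both odd, 30201 mod 4 = 1, 494673 mod 4 = 1, so the flip contributes +1; sign now +1
(494673/30201): 494673 mod 30201 = 11457, so (494673/30201) = (11457/30201)
flip (11457/30201) -> (30201/11457): both odd, 11457 mod 4 = 1, 30201 mod 4 = 1, so the flip contributes +1; sign now +1
(30201/11457): 30201 mod 11457 = 7287, so (30201/11457) = (7287/11457)
flip (7287/11457) -> (11457/7287): both odd, 7287 mod 4 = 3, 11457 mod 4 = 1, so the flip contributes +1; sign now +1
(11457/7287): 11457 mod 7287 = 4170, so (11457/7287) = (4170/7287)
factor out 2^1: 4170 = 2^1·2085; with 7287 mod 8 = 7, (2/7287) = +1; sign now +1; continue with (2085/7287)
flip (2085/7287) -> (7287/2085): both odd, 2085 mod 4 = 1, 7287 mod 4 = 3, so the flip contributes +1; sign now +1
(7287/2085): 7287 mod 2085 = 1032, so (7287/2085) = (1032/2085)
factor out 2^3: 1032 = 2^3·129; with 2085 mod 8 = 5, (2/2085) = -1; sign now -1; continue with (129/2085)
flip (129/2085) -> (2085/129): both odd, 129 mod 4 = 1, 2085 mod 4 = 1, so the flip contributes +1; sign now -1
(2085/129): 2085 mod 129 = 21, so (2085/129) = (21/129)
flip (21/129) -> (129/21): both odd, 21 mod 4 = 1, 129 mod 4 = 1, so the flip contributes +1; sign now -1
(129/21): 129 mod 21 = 3, so (129/21) = (3/21)
flip (3/21) -> (21/3): both odd, 3 mod 4 = 3, 21 mod 4 = 1, so the flip contributes +1; sign now -1
(21/3): 21 mod 3 = 0, so (21/3) = (0/3)
reached (0/3); gcd(a, n) > 1, so (0/3) = 0 and the symbol is 0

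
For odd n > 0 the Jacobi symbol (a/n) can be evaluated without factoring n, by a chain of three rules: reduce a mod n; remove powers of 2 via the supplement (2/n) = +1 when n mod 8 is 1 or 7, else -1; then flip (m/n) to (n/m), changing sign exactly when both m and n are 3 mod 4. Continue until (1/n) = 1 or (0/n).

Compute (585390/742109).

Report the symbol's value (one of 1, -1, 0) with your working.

1

factor out 2^1: 585390 = 2^1·292695; with 742109 mod 8 = 5, (2/742109) = -1; sign now -1; continue with (292695/742109)
flip (292695/742109) -> (742109/292695): both odd, 292695 mod 4 = 3, 742109 mod 4 = 1, so the flip contributes +1; sign now -1
(742109/292695): 742109 mod 292695 = 156719, so (742109/292695) = (156719/292695)
flip (156719/292695) -> (292695/156719): both odd, 156719 mod 4 = 3, 292695 mod 4 = 3, so the flip contributes -1; sign now +1
(292695/156719): 292695 mod 156719 = 135976, so (292695/156719) = (135976/156719)
factor out 2^3: 135976 = 2^3·16997; with 156719 mod 8 = 7, (2/156719) = +1; sign now +1; continue with (16997/156719)
flip (16997/156719) -> (156719/16997): both odd, 16997 mod 4 = 1, 156719 mod 4 = 3, so the flip contributes +1; sign now +1
(156719/16997): 156719 mod 16997 = 3746, so (156719/16997) = (3746/16997)
factor out 2^1: 3746 = 2^1·1873; with 16997 mod 8 = 5, (2/16997) = -1; sign now -1; continue with (1873/16997)
flip (1873/16997) -> (16997/1873): both odd, 1873 mod 4 = 1, 16997 mod 4 = 1, so the flip contributes +1; sign now -1
(16997/1873): 16997 mod 1873 = 140, so (16997/1873) = (140/1873)
factor out 2^2: 140 = 2^2·35; with 1873 mod 8 = 1, (2/1873) = +1; sign now -1; continue with (35/1873)
flip (35/1873) -> (1873/35): both odd, 35 mod 4 = 3, 1873 mod 4 = 1, so the flip contributes +1; sign now -1
(1873/35): 1873 mod 35 = 18, so (1873/35) = (18/35)
factor out 2^1: 18 = 2^1·9; with 35 mod 8 = 3, (2/35) = -1; sign now +1; continue with (9/35)
flip (9/35) -> (35/9): both odd, 9 mod 4 = 1, 35 mod 4 = 3, so the flip contributes +1; sign now +1
(35/9): 35 mod 9 = 8, so (35/9) = (8/9)
factor out 2^3: 8 = 2^3·1; with 9 mod 8 = 1, (2/9) = +1; sign now +1; continue with (1/9)
reached (1/9) = 1, so the symbol is +1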